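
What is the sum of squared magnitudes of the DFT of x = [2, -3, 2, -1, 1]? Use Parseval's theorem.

Parseval: Σ|x[n]|² = (1/N)Σ|X[k]|², so Σ|X[k]|² = N·Σ|x[n]|² = 5·19.0000

Σ|X[k]|² = N·Σ|x[n]|² = 5·19.0000 = 95.0000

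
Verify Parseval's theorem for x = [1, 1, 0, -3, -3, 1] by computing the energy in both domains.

Time domain:
Σ|x[n]|² = |1|² + |1|² + |0|² + |-3|² + |-3|² + |1|² = 21.0000

Frequency domain:
(1/6)Σ|X[k]|² = (1/6)(|-3|² + |6.5000-2.5981i|² + |-1.5000+2.5981i|² + |-1|² + |-1.5000-2.5981i|² + |6.5000+2.5981i|²) = (1/6)·126.0000 = 21.0000

Both sides agree, confirming Parseval's theorem.

Σ|x[n]|² = (1/N)Σ|X[k]|² = 21.0000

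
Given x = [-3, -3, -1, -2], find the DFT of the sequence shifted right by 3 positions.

Time shift by 3: X_shifted[k] = ω_4^(3k) · X[k]
Shifted x = [-3, -1, -2, -3]

DFT(x[n-3]) = [-9, -1-2i, -1, -1+2i]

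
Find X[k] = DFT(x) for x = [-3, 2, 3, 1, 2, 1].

X[k] = Σ(n=0 to 5) x[n] · ω_6^(nk)
where ω_6 = e^(-2πi/6)

Computing each X[k]:
X[0] = 6
X[1] = -5.0000-1.7321i
X[2] = -6
X[3] = -2
X[4] = -6
X[5] = -5.0000+1.7321i

X = [6, -5.0000-1.7321i, -6, -2, -6, -5.0000+1.7321i]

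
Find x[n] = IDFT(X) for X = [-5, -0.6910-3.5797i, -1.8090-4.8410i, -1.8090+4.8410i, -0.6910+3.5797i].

x[n] = (1/5) Σ(k=0 to 4) X[k] · e^(2πikn/5)

Computing each x[n]:
x[0] = -2
x[1] = 2
x[2] = -2
x[3] = 0
x[4] = -3

x = [-2, 2, -2, 0, -3]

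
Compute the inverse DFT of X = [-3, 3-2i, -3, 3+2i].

x[n] = (1/4) Σ(k=0 to 3) X[k] · e^(2πikn/4)

Computing each x[n]:
x[0] = 0
x[1] = 1
x[2] = -3
x[3] = -1

x = [0, 1, -3, -1]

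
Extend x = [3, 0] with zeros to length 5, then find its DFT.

Original 2-point DFT: [3, 3]
Zero-padded 5-point DFT provides frequency interpolation.

DFT_5([x, 0, ...]) = [3, 3, 3, 3, 3]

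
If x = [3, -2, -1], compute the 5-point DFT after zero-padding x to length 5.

Original 3-point DFT: [0, 4.5000+0.8660i, 4.5000-0.8660i]
Zero-padded 5-point DFT provides frequency interpolation.

DFT_5([x, 0, ...]) = [0, 3.1910+2.4899i, 4.3090+0.2245i, 4.3090-0.2245i, 3.1910-2.4899i]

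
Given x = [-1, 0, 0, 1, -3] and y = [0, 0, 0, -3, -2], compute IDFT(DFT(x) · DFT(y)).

(x ⊛ y)[n] = Σ(m=0 to 4) x[m] · y[(n-m) mod 5]

Computing each output sample:
(x ⊛ y)[0] = 0
(x ⊛ y)[1] = -3
(x ⊛ y)[2] = 7
(x ⊛ y)[3] = 9
(x ⊛ y)[4] = 2

x ⊛ y = [0, -3, 7, 9, 2]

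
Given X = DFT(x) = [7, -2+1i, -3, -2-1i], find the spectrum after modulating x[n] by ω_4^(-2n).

Modulation property: DFT(ω_4^(-2n)·x[n]) = X[(k-2) mod 4], so circularly shift X by 2 positions.

X[k-2] = [-3, -2-1i, 7, -2+1i]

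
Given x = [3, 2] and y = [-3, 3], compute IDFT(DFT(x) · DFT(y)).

(x ⊛ y)[n] = Σ(m=0 to 1) x[m] · y[(n-m) mod 2]

Computing each output sample:
(x ⊛ y)[0] = -3
(x ⊛ y)[1] = 3

x ⊛ y = [-3, 3]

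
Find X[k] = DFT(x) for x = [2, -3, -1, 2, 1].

X[k] = Σ(n=0 to 4) x[n] · ω_5^(nk)
where ω_5 = e^(-2πi/5)

Computing each X[k]:
X[0] = 1
X[1] = 0.5729+5.5676i
X[2] = 3.9271-0.5020i
X[3] = 3.9271+0.5020i
X[4] = 0.5729-5.5676i

X = [1, 0.5729+5.5676i, 3.9271-0.5020i, 3.9271+0.5020i, 0.5729-5.5676i]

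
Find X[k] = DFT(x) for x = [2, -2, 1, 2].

X[k] = Σ(n=0 to 3) x[n] · ω_4^(nk)
where ω_4 = e^(-2πi/4)

Computing each X[k]:
X[0] = 3
X[1] = 1+4i
X[2] = 3
X[3] = 1-4i

X = [3, 1+4i, 3, 1-4i]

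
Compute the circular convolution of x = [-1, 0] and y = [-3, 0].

(x ⊛ y)[n] = Σ(m=0 to 1) x[m] · y[(n-m) mod 2]

Computing each output sample:
(x ⊛ y)[0] = 3
(x ⊛ y)[1] = 0

x ⊛ y = [3, 0]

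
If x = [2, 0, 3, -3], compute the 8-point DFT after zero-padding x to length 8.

Original 4-point DFT: [2, -1-3i, 8, -1+3i]
Zero-padded 8-point DFT provides frequency interpolation.

DFT_8([x, 0, ...]) = [2, 4.1213-0.8787i, -1-3i, -0.1213+5.1213i, 8, -0.1213-5.1213i, -1+3i, 4.1213+0.8787i]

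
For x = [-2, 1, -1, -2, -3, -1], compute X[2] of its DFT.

X[2] = Σ(n=0 to 5) x[n] · ω_6^(2n) where ω_6 = e^(-2πi/6)
= (-2)·ω_6^0 + (1)·ω_6^2 + (-1)·ω_6^4 + (-2)·ω_6^6 + (-3)·ω_6^8 + (-1)·ω_6^10

X[2] = -2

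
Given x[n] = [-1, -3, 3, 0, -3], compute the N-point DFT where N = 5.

X[k] = Σ(n=0 to 4) x[n] · ω_5^(nk)
where ω_5 = e^(-2πi/5)

Computing each X[k]:
X[0] = -4
X[1] = -5.2812-1.7634i
X[2] = 4.7812+2.8532i
X[3] = 4.7812-2.8532i
X[4] = -5.2812+1.7634i

X = [-4, -5.2812-1.7634i, 4.7812+2.8532i, 4.7812-2.8532i, -5.2812+1.7634i]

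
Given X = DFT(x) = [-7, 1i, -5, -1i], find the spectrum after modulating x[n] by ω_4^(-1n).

Modulation property: DFT(ω_4^(-1n)·x[n]) = X[(k-1) mod 4], so circularly shift X by 1 positions.

X[k-1] = [-1i, -7, 1i, -5]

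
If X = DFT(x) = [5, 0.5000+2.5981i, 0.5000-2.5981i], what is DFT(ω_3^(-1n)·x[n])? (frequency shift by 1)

Modulation property: DFT(ω_3^(-1n)·x[n]) = X[(k-1) mod 3], so circularly shift X by 1 positions.

X[k-1] = [0.5000-2.5981i, 5, 0.5000+2.5981i]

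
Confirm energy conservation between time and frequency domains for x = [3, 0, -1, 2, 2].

Time domain:
Σ|x[n]|² = |3|² + |0|² + |-1|² + |2|² + |2|² = 18.0000

Frequency domain:
(1/5)Σ|X[k]|² = (1/5)(|6|² + |2.8090+3.6655i|² + |1.6910-1.6776i|² + |1.6910+1.6776i|² + |2.8090-3.6655i|²) = (1/5)·90.0000 = 18.0000

Both sides agree, confirming Parseval's theorem.

Σ|x[n]|² = (1/N)Σ|X[k]|² = 18.0000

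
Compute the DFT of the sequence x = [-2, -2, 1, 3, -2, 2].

X[k] = Σ(n=0 to 5) x[n] · ω_6^(nk)
where ω_6 = e^(-2πi/6)

Computing each X[k]:
X[0] = 0
X[1] = -4.5000+0.8660i
X[2] = 1.5000+6.0622i
X[3] = -6
X[4] = 1.5000-6.0622i
X[5] = -4.5000-0.8660i

X = [0, -4.5000+0.8660i, 1.5000+6.0622i, -6, 1.5000-6.0622i, -4.5000-0.8660i]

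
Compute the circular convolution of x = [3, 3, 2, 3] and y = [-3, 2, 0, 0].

(x ⊛ y)[n] = Σ(m=0 to 3) x[m] · y[(n-m) mod 4]

Computing each output sample:
(x ⊛ y)[0] = -3
(x ⊛ y)[1] = -3
(x ⊛ y)[2] = 0
(x ⊛ y)[3] = -5

x ⊛ y = [-3, -3, 0, -5]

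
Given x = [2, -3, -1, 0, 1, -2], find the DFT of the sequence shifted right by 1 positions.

Time shift by 1: X_shifted[k] = ω_6^(1k) · X[k]
Shifted x = [-2, 2, -3, -1, 0, 1]

DFT(x[n-1]) = [-3, 2.0000+1.7321i, -3.0000-3.4641i, -7, -3.0000+3.4641i, 2.0000-1.7321i]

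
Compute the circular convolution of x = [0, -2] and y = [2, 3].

(x ⊛ y)[n] = Σ(m=0 to 1) x[m] · y[(n-m) mod 2]

Computing each output sample:
(x ⊛ y)[0] = -6
(x ⊛ y)[1] = -4

x ⊛ y = [-6, -4]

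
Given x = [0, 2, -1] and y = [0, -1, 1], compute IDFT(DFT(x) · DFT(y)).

(x ⊛ y)[n] = Σ(m=0 to 2) x[m] · y[(n-m) mod 3]

Computing each output sample:
(x ⊛ y)[0] = 3
(x ⊛ y)[1] = -1
(x ⊛ y)[2] = -2

x ⊛ y = [3, -1, -2]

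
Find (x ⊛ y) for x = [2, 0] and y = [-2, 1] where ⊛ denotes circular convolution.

(x ⊛ y)[n] = Σ(m=0 to 1) x[m] · y[(n-m) mod 2]

Computing each output sample:
(x ⊛ y)[0] = -4
(x ⊛ y)[1] = 2

x ⊛ y = [-4, 2]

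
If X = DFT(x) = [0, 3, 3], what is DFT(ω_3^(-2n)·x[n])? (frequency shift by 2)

Modulation property: DFT(ω_3^(-2n)·x[n]) = X[(k-2) mod 3], so circularly shift X by 2 positions.

X[k-2] = [3, 3, 0]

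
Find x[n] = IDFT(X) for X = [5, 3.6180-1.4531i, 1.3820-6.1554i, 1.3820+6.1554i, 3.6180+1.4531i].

x[n] = (1/5) Σ(k=0 to 4) X[k] · e^(2πikn/5)

Computing each x[n]:
x[0] = 3
x[1] = 3
x[2] = -2
x[3] = 2
x[4] = -1

x = [3, 3, -2, 2, -1]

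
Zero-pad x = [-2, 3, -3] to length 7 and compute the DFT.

Original 3-point DFT: [-2, -2.0000-5.1962i, -2.0000+5.1962i]
Zero-padded 7-point DFT provides frequency interpolation.

DFT_7([x, 0, ...]) = [-2, 0.5380+0.5793i, 0.0353-4.2264i, -6.5734-3.6471i, -6.5734+3.6471i, 0.0353+4.2264i, 0.5380-0.5793i]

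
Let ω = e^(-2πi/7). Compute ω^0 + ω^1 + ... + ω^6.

Sum of all nth roots of unity equals 0 for n > 1 (geometric series with r ≠ 1).

0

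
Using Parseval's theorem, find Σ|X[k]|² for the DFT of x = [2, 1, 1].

Parseval: Σ|x[n]|² = (1/N)Σ|X[k]|², so Σ|X[k]|² = N·Σ|x[n]|² = 3·6.0000

Σ|X[k]|² = N·Σ|x[n]|² = 3·6.0000 = 18.0000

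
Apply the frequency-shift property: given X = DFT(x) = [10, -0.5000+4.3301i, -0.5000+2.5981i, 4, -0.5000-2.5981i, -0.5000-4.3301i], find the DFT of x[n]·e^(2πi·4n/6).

Modulation property: DFT(ω_6^(-4n)·x[n]) = X[(k-4) mod 6], so circularly shift X by 4 positions.

X[k-4] = [-0.5000+2.5981i, 4, -0.5000-2.5981i, -0.5000-4.3301i, 10, -0.5000+4.3301i]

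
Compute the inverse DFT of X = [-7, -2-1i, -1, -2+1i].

x[n] = (1/4) Σ(k=0 to 3) X[k] · e^(2πikn/4)

Computing each x[n]:
x[0] = -3
x[1] = -1
x[2] = -1
x[3] = -2

x = [-3, -1, -1, -2]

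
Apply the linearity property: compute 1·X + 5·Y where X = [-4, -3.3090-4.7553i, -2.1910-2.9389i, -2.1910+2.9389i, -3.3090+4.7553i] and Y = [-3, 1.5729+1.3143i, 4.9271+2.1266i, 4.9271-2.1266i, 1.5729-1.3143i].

By linearity: DFT(1x + 5y) = 1·DFT(x) + 5·DFT(y)
= 1·[-4, -3.3090-4.7553i, -2.1910-2.9389i, -2.1910+2.9389i, -3.3090+4.7553i] + 5·[-3, 1.5729+1.3143i, 4.9271+2.1266i, 4.9271-2.1266i, 1.5729-1.3143i]

Computing element-wise:
Z[0] = 1·(-4) + 5·(-3) = -19
Z[1] = 1·(-3.3090-4.7553i) + 5·(1.5729+1.3143i) = 4.5555+1.8162i
Z[2] = 1·(-2.1910-2.9389i) + 5·(4.9271+2.1266i) = 22.4445+7.6941i
Z[3] = 1·(-2.1910+2.9389i) + 5·(4.9271-2.1266i) = 22.4445-7.6941i
Z[4] = 1·(-3.3090+4.7553i) + 5·(1.5729-1.3143i) = 4.5555-1.8162i

DFT(1x + 5y) = 1·X + 5·Y = [-19, 4.5555+1.8162i, 22.4445+7.6941i, 22.4445-7.6941i, 4.5555-1.8162i]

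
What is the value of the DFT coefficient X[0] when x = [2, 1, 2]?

X[0] = Σ(n=0 to 2) x[n] · ω_3^0 = Σ x[n]
= (2) + (1) + (2)

X[0] = 5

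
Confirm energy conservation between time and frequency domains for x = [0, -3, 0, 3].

Time domain:
Σ|x[n]|² = |0|² + |-3|² + |0|² + |3|² = 18.0000

Frequency domain:
(1/4)Σ|X[k]|² = (1/4)(|0|² + |6i|² + |0|² + |-6i|²) = (1/4)·72.0000 = 18.0000

Both sides agree, confirming Parseval's theorem.

Σ|x[n]|² = (1/N)Σ|X[k]|² = 18.0000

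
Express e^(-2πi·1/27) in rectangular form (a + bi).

ω_27^1 = e^(-2πi·1/27)
= cos(-2π·1/27) + i·sin(-2π·1/27)
= cos(-2π/27) + i·sin(-2π/27)

ω_27^1 = cos(-2π/27) + i·sin(-2π/27) = 0.9730-0.2306i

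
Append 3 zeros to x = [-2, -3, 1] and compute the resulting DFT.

Original 3-point DFT: [-4, -1.0000+3.4641i, -1.0000-3.4641i]
Zero-padded 6-point DFT provides frequency interpolation.

DFT_6([x, 0, ...]) = [-4, -4.0000+1.7321i, -1.0000+3.4641i, 2, -1.0000-3.4641i, -4.0000-1.7321i]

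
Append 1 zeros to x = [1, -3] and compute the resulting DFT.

Original 2-point DFT: [-2, 4]
Zero-padded 3-point DFT provides frequency interpolation.

DFT_3([x, 0, ...]) = [-2, 2.5000+2.5981i, 2.5000-2.5981i]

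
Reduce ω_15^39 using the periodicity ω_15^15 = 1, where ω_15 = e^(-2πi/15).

Since ω_15^15 = 1, powers reduce modulo 15.
39 mod 15 = 9
So ω_15^39 = ω_15^9 = e^(-2πi·9/15)

ω_15^39 = ω_15^9 = -0.8090+0.5878i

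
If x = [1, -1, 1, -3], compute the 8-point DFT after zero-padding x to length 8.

Original 4-point DFT: [-2, -2i, 6, 2i]
Zero-padded 8-point DFT provides frequency interpolation.

DFT_8([x, 0, ...]) = [-2, 2.4142+1.8284i, -2i, -0.4142+3.8284i, 6, -0.4142-3.8284i, 2i, 2.4142-1.8284i]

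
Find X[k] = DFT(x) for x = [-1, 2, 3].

X[k] = Σ(n=0 to 2) x[n] · ω_3^(nk)
where ω_3 = e^(-2πi/3)

Computing each X[k]:
X[0] = 4
X[1] = -3.5000+0.8660i
X[2] = -3.5000-0.8660i

X = [4, -3.5000+0.8660i, -3.5000-0.8660i]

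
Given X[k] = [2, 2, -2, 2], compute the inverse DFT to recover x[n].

x[n] = (1/4) Σ(k=0 to 3) X[k] · e^(2πikn/4)

Computing each x[n]:
x[0] = 1
x[1] = 1
x[2] = -1
x[3] = 1

x = [1, 1, -1, 1]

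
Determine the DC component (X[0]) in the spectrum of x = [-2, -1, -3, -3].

X[0] = Σ(n=0 to 3) x[n] · ω_4^0 = Σ x[n]
= (-2) + (-1) + (-3) + (-3)

X[0] = -9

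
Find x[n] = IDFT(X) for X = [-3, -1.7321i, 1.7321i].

x[n] = (1/3) Σ(k=0 to 2) X[k] · e^(2πikn/3)

Computing each x[n]:
x[0] = -1
x[1] = 0
x[2] = -2

x = [-1, 0, -2]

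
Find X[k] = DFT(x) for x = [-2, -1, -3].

X[k] = Σ(n=0 to 2) x[n] · ω_3^(nk)
where ω_3 = e^(-2πi/3)

Computing each X[k]:
X[0] = -6
X[1] = -1.7321i
X[2] = 1.7321i

X = [-6, -1.7321i, 1.7321i]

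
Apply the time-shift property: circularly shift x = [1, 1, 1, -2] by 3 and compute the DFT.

Time shift by 3: X_shifted[k] = ω_4^(3k) · X[k]
Shifted x = [1, 1, -2, 1]

DFT(x[n-3]) = [1, 3, -3, 3]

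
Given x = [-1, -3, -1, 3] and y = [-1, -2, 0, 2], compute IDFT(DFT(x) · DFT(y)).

(x ⊛ y)[n] = Σ(m=0 to 3) x[m] · y[(n-m) mod 4]

Computing each output sample:
(x ⊛ y)[0] = -11
(x ⊛ y)[1] = 3
(x ⊛ y)[2] = 13
(x ⊛ y)[3] = -3

x ⊛ y = [-11, 3, 13, -3]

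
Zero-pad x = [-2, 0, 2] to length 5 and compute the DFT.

Original 3-point DFT: [0, -3.0000+1.7321i, -3.0000-1.7321i]
Zero-padded 5-point DFT provides frequency interpolation.

DFT_5([x, 0, ...]) = [0, -3.6180-1.1756i, -1.3820+1.9021i, -1.3820-1.9021i, -3.6180+1.1756i]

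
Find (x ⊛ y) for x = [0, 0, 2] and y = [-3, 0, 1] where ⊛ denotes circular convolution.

(x ⊛ y)[n] = Σ(m=0 to 2) x[m] · y[(n-m) mod 3]

Computing each output sample:
(x ⊛ y)[0] = 0
(x ⊛ y)[1] = 2
(x ⊛ y)[2] = -6

x ⊛ y = [0, 2, -6]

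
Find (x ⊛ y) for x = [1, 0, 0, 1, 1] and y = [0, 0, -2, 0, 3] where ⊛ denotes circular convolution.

(x ⊛ y)[n] = Σ(m=0 to 4) x[m] · y[(n-m) mod 5]

Computing each output sample:
(x ⊛ y)[0] = -2
(x ⊛ y)[1] = -2
(x ⊛ y)[2] = 1
(x ⊛ y)[3] = 3
(x ⊛ y)[4] = 3

x ⊛ y = [-2, -2, 1, 3, 3]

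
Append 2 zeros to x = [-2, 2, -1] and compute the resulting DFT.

Original 3-point DFT: [-1, -2.5000-2.5981i, -2.5000+2.5981i]
Zero-padded 5-point DFT provides frequency interpolation.

DFT_5([x, 0, ...]) = [-1, -0.5729-1.3143i, -3.9271-2.1266i, -3.9271+2.1266i, -0.5729+1.3143i]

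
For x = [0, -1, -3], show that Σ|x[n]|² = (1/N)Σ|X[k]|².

Time domain:
Σ|x[n]|² = |0|² + |-1|² + |-3|² = 10.0000

Frequency domain:
(1/3)Σ|X[k]|² = (1/3)(|-4|² + |2.0000-1.7321i|² + |2.0000+1.7321i|²) = (1/3)·30.0000 = 10.0000

Both sides agree, confirming Parseval's theorem.

Σ|x[n]|² = (1/N)Σ|X[k]|² = 10.0000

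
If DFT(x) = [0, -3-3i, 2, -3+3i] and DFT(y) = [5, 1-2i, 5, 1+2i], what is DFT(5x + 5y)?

By linearity: DFT(5x + 5y) = 5·DFT(x) + 5·DFT(y)
= 5·[0, -3-3i, 2, -3+3i] + 5·[5, 1-2i, 5, 1+2i]

Computing element-wise:
Z[0] = 5·(0) + 5·(5) = 25
Z[1] = 5·(-3-3i) + 5·(1-2i) = -10-25i
Z[2] = 5·(2) + 5·(5) = 35
Z[3] = 5·(-3+3i) + 5·(1+2i) = -10+25i

DFT(5x + 5y) = 5·X + 5·Y = [25, -10-25i, 35, -10+25i]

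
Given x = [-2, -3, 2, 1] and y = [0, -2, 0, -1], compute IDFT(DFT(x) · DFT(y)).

(x ⊛ y)[n] = Σ(m=0 to 3) x[m] · y[(n-m) mod 4]

Computing each output sample:
(x ⊛ y)[0] = 1
(x ⊛ y)[1] = 2
(x ⊛ y)[2] = 5
(x ⊛ y)[3] = -2

x ⊛ y = [1, 2, 5, -2]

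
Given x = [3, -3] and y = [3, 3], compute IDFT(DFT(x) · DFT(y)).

(x ⊛ y)[n] = Σ(m=0 to 1) x[m] · y[(n-m) mod 2]

Computing each output sample:
(x ⊛ y)[0] = 0
(x ⊛ y)[1] = 0

x ⊛ y = [0, 0]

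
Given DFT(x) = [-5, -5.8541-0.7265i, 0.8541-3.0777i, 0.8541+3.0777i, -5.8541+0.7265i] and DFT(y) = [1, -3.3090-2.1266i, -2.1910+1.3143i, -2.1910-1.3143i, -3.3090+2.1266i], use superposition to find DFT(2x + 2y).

By linearity: DFT(2x + 2y) = 2·DFT(x) + 2·DFT(y)
= 2·[-5, -5.8541-0.7265i, 0.8541-3.0777i, 0.8541+3.0777i, -5.8541+0.7265i] + 2·[1, -3.3090-2.1266i, -2.1910+1.3143i, -2.1910-1.3143i, -3.3090+2.1266i]

Computing element-wise:
Z[0] = 2·(-5) + 2·(1) = -8
Z[1] = 2·(-5.8541-0.7265i) + 2·(-3.3090-2.1266i) = -18.3262-5.7062i
Z[2] = 2·(0.8541-3.0777i) + 2·(-2.1910+1.3143i) = -2.6738-3.5268i
Z[3] = 2·(0.8541+3.0777i) + 2·(-2.1910-1.3143i) = -2.6738+3.5268i
Z[4] = 2·(-5.8541+0.7265i) + 2·(-3.3090+2.1266i) = -18.3262+5.7062i

DFT(2x + 2y) = 2·X + 2·Y = [-8, -18.3262-5.7062i, -2.6738-3.5268i, -2.6738+3.5268i, -18.3262+5.7062i]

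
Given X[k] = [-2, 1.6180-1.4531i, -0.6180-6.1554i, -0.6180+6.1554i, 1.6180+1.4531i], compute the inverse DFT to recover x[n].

x[n] = (1/5) Σ(k=0 to 4) X[k] · e^(2πikn/5)

Computing each x[n]:
x[0] = 0
x[1] = 2
x[2] = -3
x[3] = 1
x[4] = -2

x = [0, 2, -3, 1, -2]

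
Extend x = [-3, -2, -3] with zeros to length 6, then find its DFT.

Original 3-point DFT: [-8, -0.5000-0.8660i, -0.5000+0.8660i]
Zero-padded 6-point DFT provides frequency interpolation.

DFT_6([x, 0, ...]) = [-8, -2.5000+4.3301i, -0.5000-0.8660i, -4, -0.5000+0.8660i, -2.5000-4.3301i]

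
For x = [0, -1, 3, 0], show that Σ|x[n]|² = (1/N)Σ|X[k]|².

Time domain:
Σ|x[n]|² = |0|² + |-1|² + |3|² + |0|² = 10.0000

Frequency domain:
(1/4)Σ|X[k]|² = (1/4)(|2|² + |-3+1i|² + |4|² + |-3-1i|²) = (1/4)·40.0000 = 10.0000

Both sides agree, confirming Parseval's theorem.

Σ|x[n]|² = (1/N)Σ|X[k]|² = 10.0000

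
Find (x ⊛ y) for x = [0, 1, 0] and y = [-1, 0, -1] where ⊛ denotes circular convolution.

(x ⊛ y)[n] = Σ(m=0 to 2) x[m] · y[(n-m) mod 3]

Computing each output sample:
(x ⊛ y)[0] = -1
(x ⊛ y)[1] = -1
(x ⊛ y)[2] = 0

x ⊛ y = [-1, -1, 0]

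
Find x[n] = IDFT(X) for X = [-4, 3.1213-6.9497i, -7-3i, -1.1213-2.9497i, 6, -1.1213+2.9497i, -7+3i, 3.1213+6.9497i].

x[n] = (1/8) Σ(k=0 to 7) X[k] · e^(2πikn/8)

Computing each x[n]:
x[0] = -1
x[1] = 2
x[2] = 3
x[3] = -1
x[4] = -2
x[5] = -3
x[6] = 1
x[7] = -3

x = [-1, 2, 3, -1, -2, -3, 1, -3]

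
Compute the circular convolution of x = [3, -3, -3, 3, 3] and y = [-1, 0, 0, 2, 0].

(x ⊛ y)[n] = Σ(m=0 to 4) x[m] · y[(n-m) mod 5]

Computing each output sample:
(x ⊛ y)[0] = -9
(x ⊛ y)[1] = 9
(x ⊛ y)[2] = 9
(x ⊛ y)[3] = 3
(x ⊛ y)[4] = -9

x ⊛ y = [-9, 9, 9, 3, -9]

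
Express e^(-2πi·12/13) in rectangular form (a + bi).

ω_13^12 = e^(-2πi·12/13)
= cos(-2π·12/13) + i·sin(-2π·12/13)
= cos(-24π/13) + i·sin(-24π/13)

ω_13^12 = cos(-24π/13) + i·sin(-24π/13) = 0.8855+0.4647i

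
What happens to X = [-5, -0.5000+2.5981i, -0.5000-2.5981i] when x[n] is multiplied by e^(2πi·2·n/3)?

Modulation property: DFT(ω_3^(-2n)·x[n]) = X[(k-2) mod 3], so circularly shift X by 2 positions.

X[k-2] = [-0.5000+2.5981i, -0.5000-2.5981i, -5]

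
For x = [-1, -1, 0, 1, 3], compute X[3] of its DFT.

X[3] = Σ(n=0 to 4) x[n] · ω_5^(3n) where ω_5 = e^(-2πi/5)
= (-1)·ω_5^0 + (-1)·ω_5^3 + (0)·ω_5^6 + (1)·ω_5^9 + (3)·ω_5^12

X[3] = -2.3090-1.4001i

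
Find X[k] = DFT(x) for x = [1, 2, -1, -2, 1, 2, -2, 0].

X[k] = Σ(n=0 to 7) x[n] · ω_8^(nk)
where ω_8 = e^(-2πi/8)

Computing each X[k]:
X[0] = 1
X[1] = 1.4142+0.4142i
X[2] = 5-6i
X[3] = -1.4142+2.4142i
X[4] = -3
X[5] = -1.4142-2.4142i
X[6] = 5+6i
X[7] = 1.4142-0.4142i

X = [1, 1.4142+0.4142i, 5-6i, -1.4142+2.4142i, -3, -1.4142-2.4142i, 5+6i, 1.4142-0.4142i]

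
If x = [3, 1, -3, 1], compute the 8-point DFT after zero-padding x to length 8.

Original 4-point DFT: [2, 6, -2, 6]
Zero-padded 8-point DFT provides frequency interpolation.

DFT_8([x, 0, ...]) = [2, 3.0000+1.5858i, 6, 3.0000-4.4142i, -2, 3.0000+4.4142i, 6, 3.0000-1.5858i]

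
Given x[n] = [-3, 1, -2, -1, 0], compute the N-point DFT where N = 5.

X[k] = Σ(n=0 to 4) x[n] · ω_5^(nk)
where ω_5 = e^(-2πi/5)

Computing each X[k]:
X[0] = -5
X[1] = -0.2639-0.3633i
X[2] = -4.7361-1.5388i
X[3] = -4.7361+1.5388i
X[4] = -0.2639+0.3633i

X = [-5, -0.2639-0.3633i, -4.7361-1.5388i, -4.7361+1.5388i, -0.2639+0.3633i]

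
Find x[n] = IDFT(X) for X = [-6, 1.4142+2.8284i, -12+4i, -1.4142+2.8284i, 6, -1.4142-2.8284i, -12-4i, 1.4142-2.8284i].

x[n] = (1/8) Σ(k=0 to 7) X[k] · e^(2πikn/8)

Computing each x[n]:
x[0] = -3
x[1] = -3
x[2] = 3
x[3] = -2
x[4] = -3
x[5] = -2
x[6] = 3
x[7] = 1

x = [-3, -3, 3, -2, -3, -2, 3, 1]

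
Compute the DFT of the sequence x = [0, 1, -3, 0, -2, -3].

X[k] = Σ(n=0 to 5) x[n] · ω_6^(nk)
where ω_6 = e^(-2πi/6)

Computing each X[k]:
X[0] = -7
X[1] = 1.5000-2.5981i
X[2] = 3.5000-4.3301i
X[3] = -3
X[4] = 3.5000+4.3301i
X[5] = 1.5000+2.5981i

X = [-7, 1.5000-2.5981i, 3.5000-4.3301i, -3, 3.5000+4.3301i, 1.5000+2.5981i]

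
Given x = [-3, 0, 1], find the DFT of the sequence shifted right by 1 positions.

Time shift by 1: X_shifted[k] = ω_3^(1k) · X[k]
Shifted x = [1, -3, 0]

DFT(x[n-1]) = [-2, 2.5000+2.5981i, 2.5000-2.5981i]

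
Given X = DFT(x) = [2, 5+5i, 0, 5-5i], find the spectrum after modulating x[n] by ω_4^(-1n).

Modulation property: DFT(ω_4^(-1n)·x[n]) = X[(k-1) mod 4], so circularly shift X by 1 positions.

X[k-1] = [5-5i, 2, 5+5i, 0]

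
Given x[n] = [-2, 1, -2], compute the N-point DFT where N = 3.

X[k] = Σ(n=0 to 2) x[n] · ω_3^(nk)
where ω_3 = e^(-2πi/3)

Computing each X[k]:
X[0] = -3
X[1] = -1.5000-2.5981i
X[2] = -1.5000+2.5981i

X = [-3, -1.5000-2.5981i, -1.5000+2.5981i]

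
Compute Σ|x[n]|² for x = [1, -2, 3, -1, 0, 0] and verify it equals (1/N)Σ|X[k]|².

Time domain:
Σ|x[n]|² = |1|² + |-2|² + |3|² + |-1|² + |0|² + |0|² = 15.0000

Frequency domain:
(1/6)Σ|X[k]|² = (1/6)(|1|² + |-0.5000-0.8660i|² + |-0.5000+4.3301i|² + |7|² + |-0.5000-4.3301i|² + |-0.5000+0.8660i|²) = (1/6)·90.0000 = 15.0000

Both sides agree, confirming Parseval's theorem.

Σ|x[n]|² = (1/N)Σ|X[k]|² = 15.0000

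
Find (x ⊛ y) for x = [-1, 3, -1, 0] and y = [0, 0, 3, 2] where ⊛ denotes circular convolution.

(x ⊛ y)[n] = Σ(m=0 to 3) x[m] · y[(n-m) mod 4]

Computing each output sample:
(x ⊛ y)[0] = 3
(x ⊛ y)[1] = -2
(x ⊛ y)[2] = -3
(x ⊛ y)[3] = 7

x ⊛ y = [3, -2, -3, 7]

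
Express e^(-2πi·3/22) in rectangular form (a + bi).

ω_22^3 = e^(-2πi·3/22)
= cos(-2π·3/22) + i·sin(-2π·3/22)
= cos(-6π/22) + i·sin(-6π/22)

ω_22^3 = cos(-6π/22) + i·sin(-6π/22) = 0.6549-0.7557i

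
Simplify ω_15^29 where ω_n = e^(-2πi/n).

Since ω_15^15 = 1, powers reduce modulo 15.
29 mod 15 = 14
So ω_15^29 = ω_15^14 = e^(-2πi·14/15)

ω_15^29 = ω_15^14 = 0.9135+0.4067i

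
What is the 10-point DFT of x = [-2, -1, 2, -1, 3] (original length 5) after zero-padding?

Original 5-point DFT: [1, -2.1910+2.0409i, -3.3090+5.2043i, -3.3090-5.2043i, -2.1910-2.0409i]
Zero-padded 10-point DFT provides frequency interpolation.

DFT_10([x, 0, ...]) = [1, -4.3090-2.1266i, -2.1910+2.0409i, -3.1910-1.3143i, -3.3090+5.2043i, 5, -3.3090-5.2043i, -3.1910+1.3143i, -2.1910-2.0409i, -4.3090+2.1266i]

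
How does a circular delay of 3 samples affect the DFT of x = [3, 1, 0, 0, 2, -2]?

Time shift by 3: X_shifted[k] = ω_6^(3k) · X[k]
Shifted x = [0, 2, -2, 3, 1, 0]

DFT(x[n-3]) = [4, -1.5000+0.8660i, 2.5000-4.3301i, -6, 2.5000+4.3301i, -1.5000-0.8660i]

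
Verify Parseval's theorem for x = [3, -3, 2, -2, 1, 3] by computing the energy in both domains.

Time domain:
Σ|x[n]|² = |3|² + |-3|² + |2|² + |-2|² + |1|² + |3|² = 36.0000

Frequency domain:
(1/6)Σ|X[k]|² = (1/6)(|4|² + |3.5000+4.3301i|² + |-0.5000+6.0622i|² + |8|² + |-0.5000-6.0622i|² + |3.5000-4.3301i|²) = (1/6)·216.0000 = 36.0000

Both sides agree, confirming Parseval's theorem.

Σ|x[n]|² = (1/N)Σ|X[k]|² = 36.0000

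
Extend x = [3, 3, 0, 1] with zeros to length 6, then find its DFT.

Original 4-point DFT: [7, 3-2i, -1, 3+2i]
Zero-padded 6-point DFT provides frequency interpolation.

DFT_6([x, 0, ...]) = [7, 3.5000-2.5981i, 2.5000-2.5981i, -1, 2.5000+2.5981i, 3.5000+2.5981i]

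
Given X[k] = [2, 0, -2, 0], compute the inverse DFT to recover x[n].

x[n] = (1/4) Σ(k=0 to 3) X[k] · e^(2πikn/4)

Computing each x[n]:
x[0] = 0
x[1] = 1
x[2] = 0
x[3] = 1

x = [0, 1, 0, 1]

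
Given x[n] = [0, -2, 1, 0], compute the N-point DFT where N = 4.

X[k] = Σ(n=0 to 3) x[n] · ω_4^(nk)
where ω_4 = e^(-2πi/4)

Computing each X[k]:
X[0] = -1
X[1] = -1+2i
X[2] = 3
X[3] = -1-2i

X = [-1, -1+2i, 3, -1-2i]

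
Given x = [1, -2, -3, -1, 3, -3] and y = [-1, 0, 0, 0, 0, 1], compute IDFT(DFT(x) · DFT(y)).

(x ⊛ y)[n] = Σ(m=0 to 5) x[m] · y[(n-m) mod 6]

Computing each output sample:
(x ⊛ y)[0] = -3
(x ⊛ y)[1] = -1
(x ⊛ y)[2] = 2
(x ⊛ y)[3] = 4
(x ⊛ y)[4] = -6
(x ⊛ y)[5] = 4

x ⊛ y = [-3, -1, 2, 4, -6, 4]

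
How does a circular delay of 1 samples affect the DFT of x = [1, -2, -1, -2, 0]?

Time shift by 1: X_shifted[k] = ω_5^(1k) · X[k]
Shifted x = [0, 1, -2, -1, -2]

DFT(x[n-1]) = [-4, 2.1180-2.2654i, -0.1180-2.7144i, -0.1180+2.7144i, 2.1180+2.2654i]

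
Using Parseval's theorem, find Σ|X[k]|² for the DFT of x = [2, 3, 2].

Parseval: Σ|x[n]|² = (1/N)Σ|X[k]|², so Σ|X[k]|² = N·Σ|x[n]|² = 3·17.0000

Σ|X[k]|² = N·Σ|x[n]|² = 3·17.0000 = 51.0000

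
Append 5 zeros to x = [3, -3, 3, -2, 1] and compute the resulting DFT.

Original 5-point DFT: [2, 1.5729+0.8653i, 4.9271+7.1064i, 4.9271-7.1064i, 1.5729-0.8653i]
Zero-padded 10-point DFT provides frequency interpolation.

DFT_10([x, 0, ...]) = [2, 1.3090+0.2245i, 1.5729+0.8653i, 0.1910+2.4899i, 4.9271+7.1064i, 12, 4.9271-7.1064i, 0.1910-2.4899i, 1.5729-0.8653i, 1.3090-0.2245i]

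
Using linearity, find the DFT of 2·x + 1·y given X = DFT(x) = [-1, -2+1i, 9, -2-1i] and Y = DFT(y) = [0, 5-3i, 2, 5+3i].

By linearity: DFT(2x + 1y) = 2·DFT(x) + 1·DFT(y)
= 2·[-1, -2+1i, 9, -2-1i] + 1·[0, 5-3i, 2, 5+3i]

Computing element-wise:
Z[0] = 2·(-1) + 1·(0) = -2
Z[1] = 2·(-2+1i) + 1·(5-3i) = 1-1i
Z[2] = 2·(9) + 1·(2) = 20
Z[3] = 2·(-2-1i) + 1·(5+3i) = 1+1i

DFT(2x + 1y) = 2·X + 1·Y = [-2, 1-1i, 20, 1+1i]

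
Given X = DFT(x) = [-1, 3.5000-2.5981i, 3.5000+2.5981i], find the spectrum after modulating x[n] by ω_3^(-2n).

Modulation property: DFT(ω_3^(-2n)·x[n]) = X[(k-2) mod 3], so circularly shift X by 2 positions.

X[k-2] = [3.5000-2.5981i, 3.5000+2.5981i, -1]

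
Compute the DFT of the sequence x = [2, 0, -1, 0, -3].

X[k] = Σ(n=0 to 4) x[n] · ω_5^(nk)
where ω_5 = e^(-2πi/5)

Computing each X[k]:
X[0] = -2
X[1] = 1.8820-2.2654i
X[2] = 4.1180-2.7144i
X[3] = 4.1180+2.7144i
X[4] = 1.8820+2.2654i

X = [-2, 1.8820-2.2654i, 4.1180-2.7144i, 4.1180+2.7144i, 1.8820+2.2654i]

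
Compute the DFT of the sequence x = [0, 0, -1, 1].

X[k] = Σ(n=0 to 3) x[n] · ω_4^(nk)
where ω_4 = e^(-2πi/4)

Computing each X[k]:
X[0] = 0
X[1] = 1+1i
X[2] = -2
X[3] = 1-1i

X = [0, 1+1i, -2, 1-1i]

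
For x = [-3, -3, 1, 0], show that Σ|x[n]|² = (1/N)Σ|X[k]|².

Time domain:
Σ|x[n]|² = |-3|² + |-3|² + |1|² + |0|² = 19.0000

Frequency domain:
(1/4)Σ|X[k]|² = (1/4)(|-5|² + |-4+3i|² + |1|² + |-4-3i|²) = (1/4)·76.0000 = 19.0000

Both sides agree, confirming Parseval's theorem.

Σ|x[n]|² = (1/N)Σ|X[k]|² = 19.0000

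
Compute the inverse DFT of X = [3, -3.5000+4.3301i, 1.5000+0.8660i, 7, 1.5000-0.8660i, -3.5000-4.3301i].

x[n] = (1/6) Σ(k=0 to 5) X[k] · e^(2πikn/6)

Computing each x[n]:
x[0] = 1
x[1] = -3
x[2] = 1
x[3] = 1
x[4] = 3
x[5] = 0

x = [1, -3, 1, 1, 3, 0]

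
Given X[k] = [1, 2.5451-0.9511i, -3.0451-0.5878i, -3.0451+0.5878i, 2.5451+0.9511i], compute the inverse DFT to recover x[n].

x[n] = (1/5) Σ(k=0 to 4) X[k] · e^(2πikn/5)

Computing each x[n]:
x[0] = 0
x[1] = 2
x[2] = -1
x[3] = -1
x[4] = 1

x = [0, 2, -1, -1, 1]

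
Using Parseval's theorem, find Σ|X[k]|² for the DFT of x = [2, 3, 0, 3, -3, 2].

Parseval: Σ|x[n]|² = (1/N)Σ|X[k]|², so Σ|X[k]|² = N·Σ|x[n]|² = 6·35.0000

Σ|X[k]|² = N·Σ|x[n]|² = 6·35.0000 = 210.0000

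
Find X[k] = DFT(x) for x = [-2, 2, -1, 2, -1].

X[k] = Σ(n=0 to 4) x[n] · ω_5^(nk)
where ω_5 = e^(-2πi/5)

Computing each X[k]:
X[0] = 0
X[1] = -2.5000-1.0898i
X[2] = -2.5000-4.6165i
X[3] = -2.5000+4.6165i
X[4] = -2.5000+1.0898i

X = [0, -2.5000-1.0898i, -2.5000-4.6165i, -2.5000+4.6165i, -2.5000+1.0898i]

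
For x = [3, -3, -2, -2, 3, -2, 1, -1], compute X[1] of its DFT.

X[1] = Σ(n=0 to 7) x[n] · ω_8^(1n) where ω_8 = e^(-2πi/8)
= (3)·ω_8^0 + (-3)·ω_8^1 + (-2)·ω_8^2 + (-2)·ω_8^3 + (3)·ω_8^4 + (-2)·ω_8^5 + (1)·ω_8^6 + (-1)·ω_8^7

X[1] = 4.4142i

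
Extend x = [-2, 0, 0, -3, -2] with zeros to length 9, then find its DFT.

Original 5-point DFT: [-7, -0.1910-3.6655i, -1.3090+1.6776i, -1.3090-1.6776i, -0.1910+3.6655i]
Zero-padded 9-point DFT provides frequency interpolation.

DFT_9([x, 0, ...]) = [-7, 1.3794+3.2821i, -2.0321-3.8837i, -4.0000+1.7321i, -0.8473+0.6285i, -0.8473-0.6285i, -4.0000-1.7321i, -2.0321+3.8837i, 1.3794-3.2821i]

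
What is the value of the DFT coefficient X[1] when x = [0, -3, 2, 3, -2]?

X[1] = Σ(n=0 to 4) x[n] · ω_5^(1n) where ω_5 = e^(-2πi/5)
= (0)·ω_5^0 + (-3)·ω_5^1 + (2)·ω_5^2 + (3)·ω_5^3 + (-2)·ω_5^4

X[1] = -5.5902+1.5388i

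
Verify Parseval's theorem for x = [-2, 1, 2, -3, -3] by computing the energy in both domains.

Time domain:
Σ|x[n]|² = |-2|² + |1|² + |2|² + |-3|² + |-3|² = 27.0000

Frequency domain:
(1/5)Σ|X[k]|² = (1/5)(|-5|² + |-1.8090-6.7432i|² + |-0.6910+2.4041i|² + |-0.6910-2.4041i|² + |-1.8090+6.7432i|²) = (1/5)·135.0000 = 27.0000

Both sides agree, confirming Parseval's theorem.

Σ|x[n]|² = (1/N)Σ|X[k]|² = 27.0000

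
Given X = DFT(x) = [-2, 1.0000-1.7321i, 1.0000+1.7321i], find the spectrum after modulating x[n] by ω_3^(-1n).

Modulation property: DFT(ω_3^(-1n)·x[n]) = X[(k-1) mod 3], so circularly shift X by 1 positions.

X[k-1] = [1.0000+1.7321i, -2, 1.0000-1.7321i]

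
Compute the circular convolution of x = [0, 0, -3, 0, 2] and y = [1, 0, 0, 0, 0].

(x ⊛ y)[n] = Σ(m=0 to 4) x[m] · y[(n-m) mod 5]

Computing each output sample:
(x ⊛ y)[0] = 0
(x ⊛ y)[1] = 0
(x ⊛ y)[2] = -3
(x ⊛ y)[3] = 0
(x ⊛ y)[4] = 2

x ⊛ y = [0, 0, -3, 0, 2]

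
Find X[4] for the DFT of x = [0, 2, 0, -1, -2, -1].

X[4] = Σ(n=0 to 5) x[n] · ω_6^(4n) where ω_6 = e^(-2πi/6)
= (0)·ω_6^0 + (2)·ω_6^4 + (0)·ω_6^8 + (-1)·ω_6^12 + (-2)·ω_6^16 + (-1)·ω_6^20

X[4] = -0.5000+0.8660i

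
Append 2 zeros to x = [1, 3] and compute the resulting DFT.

Original 2-point DFT: [4, -2]
Zero-padded 4-point DFT provides frequency interpolation.

DFT_4([x, 0, ...]) = [4, 1-3i, -2, 1+3i]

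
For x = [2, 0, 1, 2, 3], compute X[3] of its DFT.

X[3] = Σ(n=0 to 4) x[n] · ω_5^(3n) where ω_5 = e^(-2πi/5)
= (2)·ω_5^0 + (0)·ω_5^3 + (1)·ω_5^6 + (2)·ω_5^9 + (3)·ω_5^12

X[3] = 0.5000-0.8123i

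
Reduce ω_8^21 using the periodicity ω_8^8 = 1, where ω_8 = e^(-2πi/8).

Since ω_8^8 = 1, powers reduce modulo 8.
21 mod 8 = 5
So ω_8^21 = ω_8^5 = e^(-2πi·5/8)

ω_8^21 = ω_8^5 = -0.7071+0.7071i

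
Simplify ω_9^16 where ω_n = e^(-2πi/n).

Since ω_9^9 = 1, powers reduce modulo 9.
16 mod 9 = 7
So ω_9^16 = ω_9^7 = e^(-2πi·7/9)

ω_9^16 = ω_9^7 = 0.1736+0.9848i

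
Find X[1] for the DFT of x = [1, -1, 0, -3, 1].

X[1] = Σ(n=0 to 4) x[n] · ω_5^(1n) where ω_5 = e^(-2πi/5)
= (1)·ω_5^0 + (-1)·ω_5^1 + (0)·ω_5^2 + (-3)·ω_5^3 + (1)·ω_5^4

X[1] = 3.4271+0.1388i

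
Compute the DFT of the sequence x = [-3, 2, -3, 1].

X[k] = Σ(n=0 to 3) x[n] · ω_4^(nk)
where ω_4 = e^(-2πi/4)

Computing each X[k]:
X[0] = -3
X[1] = -1i
X[2] = -9
X[3] = 1i

X = [-3, -1i, -9, 1i]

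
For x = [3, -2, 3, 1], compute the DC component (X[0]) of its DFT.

X[0] = Σ(n=0 to 3) x[n] · ω_4^0 = Σ x[n]
= (3) + (-2) + (3) + (1)

X[0] = 5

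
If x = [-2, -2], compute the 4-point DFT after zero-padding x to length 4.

Original 2-point DFT: [-4, 0]
Zero-padded 4-point DFT provides frequency interpolation.

DFT_4([x, 0, ...]) = [-4, -2+2i, 0, -2-2i]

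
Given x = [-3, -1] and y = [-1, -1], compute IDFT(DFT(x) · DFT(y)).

(x ⊛ y)[n] = Σ(m=0 to 1) x[m] · y[(n-m) mod 2]

Computing each output sample:
(x ⊛ y)[0] = 4
(x ⊛ y)[1] = 4

x ⊛ y = [4, 4]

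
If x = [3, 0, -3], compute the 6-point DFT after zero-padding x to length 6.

Original 3-point DFT: [0, 4.5000-2.5981i, 4.5000+2.5981i]
Zero-padded 6-point DFT provides frequency interpolation.

DFT_6([x, 0, ...]) = [0, 4.5000+2.5981i, 4.5000-2.5981i, 0, 4.5000+2.5981i, 4.5000-2.5981i]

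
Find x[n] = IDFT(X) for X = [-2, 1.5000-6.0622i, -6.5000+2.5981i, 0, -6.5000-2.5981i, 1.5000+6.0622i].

x[n] = (1/6) Σ(k=0 to 5) X[k] · e^(2πikn/6)

Computing each x[n]:
x[0] = -2
x[1] = 2
x[2] = 3
x[3] = -3
x[4] = -2
x[5] = 0

x = [-2, 2, 3, -3, -2, 0]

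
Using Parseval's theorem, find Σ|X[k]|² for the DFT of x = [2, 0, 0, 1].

Parseval: Σ|x[n]|² = (1/N)Σ|X[k]|², so Σ|X[k]|² = N·Σ|x[n]|² = 4·5.0000

Σ|X[k]|² = N·Σ|x[n]|² = 4·5.0000 = 20.0000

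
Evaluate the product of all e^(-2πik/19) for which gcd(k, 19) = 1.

The primitive 19th roots of unity are ω_19^k for k coprime to 19: k ∈ {1, 2, 3, 4, 5, 6, 7, 8, 9, 10, 11, 12, 13, 14, 15, 16, 17, 18}
Their product equals the constant term of the cyclotomic polynomial Φ_19(x) up to sign.
For n ≥ 3, the product of all primitive nth roots of unity is 1. (For n=1 it is 1; for n=2 it is -1.)

1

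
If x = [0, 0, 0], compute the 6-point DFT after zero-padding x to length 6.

Original 3-point DFT: [0, 0, 0]
Zero-padded 6-point DFT provides frequency interpolation.

DFT_6([x, 0, ...]) = [0, 0, 0, 0, 0, 0]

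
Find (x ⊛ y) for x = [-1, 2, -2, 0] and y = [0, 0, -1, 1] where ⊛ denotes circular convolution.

(x ⊛ y)[n] = Σ(m=0 to 3) x[m] · y[(n-m) mod 4]

Computing each output sample:
(x ⊛ y)[0] = 4
(x ⊛ y)[1] = -2
(x ⊛ y)[2] = 1
(x ⊛ y)[3] = -3

x ⊛ y = [4, -2, 1, -3]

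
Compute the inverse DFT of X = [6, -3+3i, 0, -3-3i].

x[n] = (1/4) Σ(k=0 to 3) X[k] · e^(2πikn/4)

Computing each x[n]:
x[0] = 0
x[1] = 0
x[2] = 3
x[3] = 3

x = [0, 0, 3, 3]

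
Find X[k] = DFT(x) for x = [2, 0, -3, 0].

X[k] = Σ(n=0 to 3) x[n] · ω_4^(nk)
where ω_4 = e^(-2πi/4)

Computing each X[k]:
X[0] = -1
X[1] = 5
X[2] = -1
X[3] = 5

X = [-1, 5, -1, 5]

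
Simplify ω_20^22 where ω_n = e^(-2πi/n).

Since ω_20^20 = 1, powers reduce modulo 20.
22 mod 20 = 2
So ω_20^22 = ω_20^2 = e^(-2πi·2/20)

ω_20^22 = ω_20^2 = 0.8090-0.5878i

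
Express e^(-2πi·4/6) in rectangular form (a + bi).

ω_6^4 = e^(-2πi·4/6)
= cos(-2π·4/6) + i·sin(-2π·4/6)
= cos(-8π/6) + i·sin(-8π/6)

ω_6^4 = cos(-8π/6) + i·sin(-8π/6) = -0.5000+0.8660i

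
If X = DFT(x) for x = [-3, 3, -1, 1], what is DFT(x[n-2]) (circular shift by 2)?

Time shift by 2: X_shifted[k] = ω_4^(2k) · X[k]
Shifted x = [-1, 1, -3, 3]

DFT(x[n-2]) = [0, 2+2i, -8, 2-2i]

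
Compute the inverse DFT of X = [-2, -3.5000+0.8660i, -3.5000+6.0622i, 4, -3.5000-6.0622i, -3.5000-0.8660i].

x[n] = (1/6) Σ(k=0 to 5) X[k] · e^(2πikn/6)

Computing each x[n]:
x[0] = -2
x[1] = -3
x[2] = 3
x[3] = -1
x[4] = 0
x[5] = 1

x = [-2, -3, 3, -1, 0, 1]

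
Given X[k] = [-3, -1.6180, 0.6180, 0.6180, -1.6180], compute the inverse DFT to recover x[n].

x[n] = (1/5) Σ(k=0 to 4) X[k] · e^(2πikn/5)

Computing each x[n]:
x[0] = -1
x[1] = -1
x[2] = 0
x[3] = 0
x[4] = -1

x = [-1, -1, 0, 0, -1]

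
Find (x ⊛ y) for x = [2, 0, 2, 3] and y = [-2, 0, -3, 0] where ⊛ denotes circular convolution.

(x ⊛ y)[n] = Σ(m=0 to 3) x[m] · y[(n-m) mod 4]

Computing each output sample:
(x ⊛ y)[0] = -10
(x ⊛ y)[1] = -9
(x ⊛ y)[2] = -10
(x ⊛ y)[3] = -6

x ⊛ y = [-10, -9, -10, -6]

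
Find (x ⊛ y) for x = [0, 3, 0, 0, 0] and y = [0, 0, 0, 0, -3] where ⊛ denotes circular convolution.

(x ⊛ y)[n] = Σ(m=0 to 4) x[m] · y[(n-m) mod 5]

Computing each output sample:
(x ⊛ y)[0] = -9
(x ⊛ y)[1] = 0
(x ⊛ y)[2] = 0
(x ⊛ y)[3] = 0
(x ⊛ y)[4] = 0

x ⊛ y = [-9, 0, 0, 0, 0]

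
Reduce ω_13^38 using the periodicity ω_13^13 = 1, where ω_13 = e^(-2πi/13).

Since ω_13^13 = 1, powers reduce modulo 13.
38 mod 13 = 12
So ω_13^38 = ω_13^12 = e^(-2πi·12/13)

ω_13^38 = ω_13^12 = 0.8855+0.4647i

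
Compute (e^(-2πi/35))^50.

Since ω_35^35 = 1, powers reduce modulo 35.
50 mod 35 = 15
So ω_35^50 = ω_35^15 = e^(-2πi·15/35)

ω_35^50 = ω_35^15 = -0.9010-0.4339i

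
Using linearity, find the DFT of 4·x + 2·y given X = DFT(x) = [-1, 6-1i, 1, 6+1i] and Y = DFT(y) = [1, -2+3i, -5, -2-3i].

By linearity: DFT(4x + 2y) = 4·DFT(x) + 2·DFT(y)
= 4·[-1, 6-1i, 1, 6+1i] + 2·[1, -2+3i, -5, -2-3i]

Computing element-wise:
Z[0] = 4·(-1) + 2·(1) = -2
Z[1] = 4·(6-1i) + 2·(-2+3i) = 20+2i
Z[2] = 4·(1) + 2·(-5) = -6
Z[3] = 4·(6+1i) + 2·(-2-3i) = 20-2i

DFT(4x + 2y) = 4·X + 2·Y = [-2, 20+2i, -6, 20-2i]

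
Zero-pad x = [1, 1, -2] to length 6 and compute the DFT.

Original 3-point DFT: [0, 1.5000-2.5981i, 1.5000+2.5981i]
Zero-padded 6-point DFT provides frequency interpolation.

DFT_6([x, 0, ...]) = [0, 2.5000+0.8660i, 1.5000-2.5981i, -2, 1.5000+2.5981i, 2.5000-0.8660i]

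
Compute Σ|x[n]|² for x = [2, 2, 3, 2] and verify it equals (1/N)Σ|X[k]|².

Time domain:
Σ|x[n]|² = |2|² + |2|² + |3|² + |2|² = 21.0000

Frequency domain:
(1/4)Σ|X[k]|² = (1/4)(|9|² + |-1|² + |1|² + |-1|²) = (1/4)·84.0000 = 21.0000

Both sides agree, confirming Parseval's theorem.

Σ|x[n]|² = (1/N)Σ|X[k]|² = 21.0000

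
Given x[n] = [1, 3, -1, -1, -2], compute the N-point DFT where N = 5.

X[k] = Σ(n=0 to 4) x[n] · ω_5^(nk)
where ω_5 = e^(-2πi/5)

Computing each X[k]:
X[0] = 0
X[1] = 2.9271-4.7553i
X[2] = -0.4271-2.9389i
X[3] = -0.4271+2.9389i
X[4] = 2.9271+4.7553i

X = [0, 2.9271-4.7553i, -0.4271-2.9389i, -0.4271+2.9389i, 2.9271+4.7553i]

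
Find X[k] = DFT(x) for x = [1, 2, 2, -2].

X[k] = Σ(n=0 to 3) x[n] · ω_4^(nk)
where ω_4 = e^(-2πi/4)

Computing each X[k]:
X[0] = 3
X[1] = -1-4i
X[2] = 3
X[3] = -1+4i

X = [3, -1-4i, 3, -1+4i]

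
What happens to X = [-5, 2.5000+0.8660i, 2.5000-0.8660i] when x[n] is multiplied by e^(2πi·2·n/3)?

Modulation property: DFT(ω_3^(-2n)·x[n]) = X[(k-2) mod 3], so circularly shift X by 2 positions.

X[k-2] = [2.5000+0.8660i, 2.5000-0.8660i, -5]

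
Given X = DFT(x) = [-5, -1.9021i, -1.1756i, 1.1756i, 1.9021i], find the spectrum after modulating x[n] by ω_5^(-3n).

Modulation property: DFT(ω_5^(-3n)·x[n]) = X[(k-3) mod 5], so circularly shift X by 3 positions.

X[k-3] = [-1.1756i, 1.1756i, 1.9021i, -5, -1.9021i]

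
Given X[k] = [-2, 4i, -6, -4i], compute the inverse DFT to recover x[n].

x[n] = (1/4) Σ(k=0 to 3) X[k] · e^(2πikn/4)

Computing each x[n]:
x[0] = -2
x[1] = -1
x[2] = -2
x[3] = 3

x = [-2, -1, -2, 3]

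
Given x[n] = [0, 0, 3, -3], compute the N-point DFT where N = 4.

X[k] = Σ(n=0 to 3) x[n] · ω_4^(nk)
where ω_4 = e^(-2πi/4)

Computing each X[k]:
X[0] = 0
X[1] = -3-3i
X[2] = 6
X[3] = -3+3i

X = [0, -3-3i, 6, -3+3i]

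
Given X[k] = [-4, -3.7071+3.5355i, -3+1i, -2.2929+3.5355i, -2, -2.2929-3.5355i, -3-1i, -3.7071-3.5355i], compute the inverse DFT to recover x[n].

x[n] = (1/8) Σ(k=0 to 7) X[k] · e^(2πikn/8)

Computing each x[n]:
x[0] = -3
x[1] = -2
x[2] = 0
x[3] = -1
x[4] = 0
x[5] = 1
x[6] = 0
x[7] = 1

x = [-3, -2, 0, -1, 0, 1, 0, 1]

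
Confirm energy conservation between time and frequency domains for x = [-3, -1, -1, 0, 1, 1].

Time domain:
Σ|x[n]|² = |-3|² + |-1|² + |-1|² + |0|² + |1|² + |1|² = 13.0000

Frequency domain:
(1/6)Σ|X[k]|² = (1/6)(|-3|² + |-3.0000+3.4641i|² + |-3|² + |-3|² + |-3|² + |-3.0000-3.4641i|²) = (1/6)·78.0000 = 13.0000

Both sides agree, confirming Parseval's theorem.

Σ|x[n]|² = (1/N)Σ|X[k]|² = 13.0000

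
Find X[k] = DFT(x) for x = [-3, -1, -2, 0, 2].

X[k] = Σ(n=0 to 4) x[n] · ω_5^(nk)
where ω_5 = e^(-2πi/5)

Computing each X[k]:
X[0] = -4
X[1] = -1.0729+4.0287i
X[2] = -4.4271-0.1388i
X[3] = -4.4271+0.1388i
X[4] = -1.0729-4.0287i

X = [-4, -1.0729+4.0287i, -4.4271-0.1388i, -4.4271+0.1388i, -1.0729-4.0287i]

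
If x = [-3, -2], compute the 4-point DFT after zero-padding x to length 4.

Original 2-point DFT: [-5, -1]
Zero-padded 4-point DFT provides frequency interpolation.

DFT_4([x, 0, ...]) = [-5, -3+2i, -1, -3-2i]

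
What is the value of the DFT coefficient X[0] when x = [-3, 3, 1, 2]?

X[0] = Σ(n=0 to 3) x[n] · ω_4^0 = Σ x[n]
= (-3) + (3) + (1) + (2)

X[0] = 3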